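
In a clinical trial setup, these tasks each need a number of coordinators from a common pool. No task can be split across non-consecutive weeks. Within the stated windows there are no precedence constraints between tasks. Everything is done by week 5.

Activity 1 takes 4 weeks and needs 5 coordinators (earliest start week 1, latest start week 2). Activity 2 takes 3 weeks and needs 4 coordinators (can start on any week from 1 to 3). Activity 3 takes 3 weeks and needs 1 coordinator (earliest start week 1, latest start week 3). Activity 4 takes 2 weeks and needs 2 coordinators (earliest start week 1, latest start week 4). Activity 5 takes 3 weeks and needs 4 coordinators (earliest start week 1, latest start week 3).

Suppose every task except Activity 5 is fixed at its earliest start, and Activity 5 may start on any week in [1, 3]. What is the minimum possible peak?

14

Activity 5@1: w1:16  w2:16  w3:14  w4:5  w5:0 → peak 16
Activity 5@2: w1:12  w2:16  w3:14  w4:9  w5:0 → peak 16
Activity 5@3: w1:12  w2:12  w3:14  w4:9  w5:4 → peak 14
Best is Activity 5@3, peak 14.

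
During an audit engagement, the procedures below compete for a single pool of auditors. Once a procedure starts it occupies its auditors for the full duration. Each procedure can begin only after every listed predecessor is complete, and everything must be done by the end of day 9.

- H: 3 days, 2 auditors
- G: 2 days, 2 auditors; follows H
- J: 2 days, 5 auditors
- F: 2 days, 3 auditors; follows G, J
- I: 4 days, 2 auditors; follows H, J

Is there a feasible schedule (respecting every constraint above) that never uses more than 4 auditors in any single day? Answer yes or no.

no

The minimum achievable peak is 5; 4 < 5, so no feasible schedule stays within the cap.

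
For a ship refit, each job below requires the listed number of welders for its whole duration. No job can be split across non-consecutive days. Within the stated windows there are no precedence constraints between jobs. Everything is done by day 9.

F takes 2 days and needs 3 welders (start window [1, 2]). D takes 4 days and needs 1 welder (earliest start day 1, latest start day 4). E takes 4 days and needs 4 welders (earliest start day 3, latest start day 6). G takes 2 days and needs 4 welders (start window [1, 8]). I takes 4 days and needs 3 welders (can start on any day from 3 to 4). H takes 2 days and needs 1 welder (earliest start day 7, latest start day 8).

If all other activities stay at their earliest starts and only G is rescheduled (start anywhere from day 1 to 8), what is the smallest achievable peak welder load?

G@1: d1:8  d2:8  d3:8  d4:8  d5:7  d6:7  d7:1  d8:1  d9:0 → peak 8
G@2: d1:4  d2:8  d3:12  d4:8  d5:7  d6:7  d7:1  d8:1  d9:0 → peak 12
G@3: d1:4  d2:4  d3:12  d4:12  d5:7  d6:7  d7:1  d8:1  d9:0 → peak 12
G@4: d1:4  d2:4  d3:8  d4:12  d5:11  d6:7  d7:1  d8:1  d9:0 → peak 12
G@5: d1:4  d2:4  d3:8  d4:8  d5:11  d6:11  d7:1  d8:1  d9:0 → peak 11
G@6: d1:4  d2:4  d3:8  d4:8  d5:7  d6:11  d7:5  d8:1  d9:0 → peak 11
G@7: d1:4  d2:4  d3:8  d4:8  d5:7  d6:7  d7:5  d8:5  d9:0 → peak 8
G@8: d1:4  d2:4  d3:8  d4:8  d5:7  d6:7  d7:1  d8:5  d9:4 → peak 8
Best is G@1, peak 8.

8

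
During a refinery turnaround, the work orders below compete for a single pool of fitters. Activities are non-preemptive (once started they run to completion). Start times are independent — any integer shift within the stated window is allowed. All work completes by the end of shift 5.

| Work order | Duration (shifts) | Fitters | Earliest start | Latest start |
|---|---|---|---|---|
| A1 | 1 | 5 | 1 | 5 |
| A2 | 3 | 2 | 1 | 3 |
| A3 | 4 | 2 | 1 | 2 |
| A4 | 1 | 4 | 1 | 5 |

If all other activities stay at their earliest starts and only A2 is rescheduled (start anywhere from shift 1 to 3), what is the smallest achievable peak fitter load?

A2@1: s1:13  s2:4  s3:4  s4:2  s5:0 → peak 13
A2@2: s1:11  s2:4  s3:4  s4:4  s5:0 → peak 11
A2@3: s1:11  s2:2  s3:4  s4:4  s5:2 → peak 11
Best is A2@2, peak 11.

11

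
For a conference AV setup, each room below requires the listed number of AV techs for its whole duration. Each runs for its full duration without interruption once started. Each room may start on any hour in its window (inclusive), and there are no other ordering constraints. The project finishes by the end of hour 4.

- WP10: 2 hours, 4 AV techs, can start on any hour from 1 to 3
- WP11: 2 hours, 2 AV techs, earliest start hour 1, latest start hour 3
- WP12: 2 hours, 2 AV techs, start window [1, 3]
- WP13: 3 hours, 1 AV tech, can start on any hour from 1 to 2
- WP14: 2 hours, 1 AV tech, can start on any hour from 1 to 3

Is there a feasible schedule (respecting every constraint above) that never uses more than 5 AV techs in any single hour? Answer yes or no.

no

Total AV tech-hours = 21; over 4 hours the average is 21/4 > 5, so some hour must exceed 5.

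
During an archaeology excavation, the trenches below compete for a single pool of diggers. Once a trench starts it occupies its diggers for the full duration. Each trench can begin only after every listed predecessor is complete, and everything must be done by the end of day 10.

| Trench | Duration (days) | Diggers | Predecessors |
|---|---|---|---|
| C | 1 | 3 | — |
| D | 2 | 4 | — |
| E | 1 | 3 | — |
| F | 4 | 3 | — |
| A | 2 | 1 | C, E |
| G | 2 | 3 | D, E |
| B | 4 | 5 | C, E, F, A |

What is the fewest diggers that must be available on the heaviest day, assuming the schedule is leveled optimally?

7

Early-start (C@1, D@1, E@1, F@1, A@2, G@3, B@5) gives peak 13: d1:13  d2:8  d3:7  d4:6  d5:5  d6:5  d7:5  d8:5  d9:0  d10:0.
Shift E→2, F→3, A→3, B→7.
Schedule C@1, D@1, E@2, F@3, A@3, G@3, B@7: d1:7  d2:7  d3:7  d4:7  d5:3  d6:3  d7:5  d8:5  d9:5  d10:5 — peak 7.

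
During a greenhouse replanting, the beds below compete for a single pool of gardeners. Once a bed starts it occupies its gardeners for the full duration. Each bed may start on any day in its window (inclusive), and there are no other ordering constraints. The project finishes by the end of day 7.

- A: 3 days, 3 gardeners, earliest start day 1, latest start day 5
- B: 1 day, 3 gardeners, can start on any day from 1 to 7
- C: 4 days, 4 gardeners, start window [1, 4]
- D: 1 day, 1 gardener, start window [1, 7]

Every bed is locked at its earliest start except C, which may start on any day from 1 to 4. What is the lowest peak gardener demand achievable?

C@1: d1:11  d2:7  d3:7  d4:4  d5:0  d6:0  d7:0 → peak 11
C@2: d1:7  d2:7  d3:7  d4:4  d5:4  d6:0  d7:0 → peak 7
C@3: d1:7  d2:3  d3:7  d4:4  d5:4  d6:4  d7:0 → peak 7
C@4: d1:7  d2:3  d3:3  d4:4  d5:4  d6:4  d7:4 → peak 7
Best is C@2, peak 7.

7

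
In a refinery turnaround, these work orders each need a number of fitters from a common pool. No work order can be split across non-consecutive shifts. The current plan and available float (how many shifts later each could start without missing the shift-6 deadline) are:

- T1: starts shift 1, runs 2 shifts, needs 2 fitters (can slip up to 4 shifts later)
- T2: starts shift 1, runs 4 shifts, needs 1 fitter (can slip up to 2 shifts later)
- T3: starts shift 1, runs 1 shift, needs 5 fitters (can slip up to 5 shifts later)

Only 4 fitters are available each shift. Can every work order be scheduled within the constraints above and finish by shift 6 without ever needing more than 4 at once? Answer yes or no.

The minimum achievable peak is 5; 4 < 5, so no feasible schedule stays within the cap.

no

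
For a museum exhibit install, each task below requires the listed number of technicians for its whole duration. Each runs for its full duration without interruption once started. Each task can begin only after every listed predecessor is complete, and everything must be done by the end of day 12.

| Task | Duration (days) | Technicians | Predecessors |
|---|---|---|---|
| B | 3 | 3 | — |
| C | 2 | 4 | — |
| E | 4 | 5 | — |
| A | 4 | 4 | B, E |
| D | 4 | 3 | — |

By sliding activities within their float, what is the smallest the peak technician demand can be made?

Early-start (B@1, C@1, E@1, A@5, D@1) gives peak 15: d1:15  d2:15  d3:11  d4:8  d5:4  d6:4  d7:4  d8:4  d9:0  d10:0  d11:0  d12:0.
Shift E→4, A→8, D→8.
Schedule B@1, C@1, E@4, A@8, D@8: d1:7  d2:7  d3:3  d4:5  d5:5  d6:5  d7:5  d8:7  d9:7  d10:7  d11:7  d12:0 — peak 7.

7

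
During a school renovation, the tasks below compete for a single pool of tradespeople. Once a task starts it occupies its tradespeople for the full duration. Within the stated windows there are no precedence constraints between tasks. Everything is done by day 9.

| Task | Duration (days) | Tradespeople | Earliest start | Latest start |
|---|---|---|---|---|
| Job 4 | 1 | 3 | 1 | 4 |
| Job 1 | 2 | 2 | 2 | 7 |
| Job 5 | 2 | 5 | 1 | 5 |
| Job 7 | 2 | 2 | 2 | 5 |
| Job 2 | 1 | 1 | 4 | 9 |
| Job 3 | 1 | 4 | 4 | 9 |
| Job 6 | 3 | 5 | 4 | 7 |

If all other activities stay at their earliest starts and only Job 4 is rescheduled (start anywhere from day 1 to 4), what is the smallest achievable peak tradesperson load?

Job 4@1: d1:8  d2:9  d3:4  d4:10  d5:5  d6:5  d7:0  d8:0  d9:0 → peak 10
Job 4@2: d1:5  d2:12  d3:4  d4:10  d5:5  d6:5  d7:0  d8:0  d9:0 → peak 12
Job 4@3: d1:5  d2:9  d3:7  d4:10  d5:5  d6:5  d7:0  d8:0  d9:0 → peak 10
Job 4@4: d1:5  d2:9  d3:4  d4:13  d5:5  d6:5  d7:0  d8:0  d9:0 → peak 13
Best is Job 4@1, peak 10.

10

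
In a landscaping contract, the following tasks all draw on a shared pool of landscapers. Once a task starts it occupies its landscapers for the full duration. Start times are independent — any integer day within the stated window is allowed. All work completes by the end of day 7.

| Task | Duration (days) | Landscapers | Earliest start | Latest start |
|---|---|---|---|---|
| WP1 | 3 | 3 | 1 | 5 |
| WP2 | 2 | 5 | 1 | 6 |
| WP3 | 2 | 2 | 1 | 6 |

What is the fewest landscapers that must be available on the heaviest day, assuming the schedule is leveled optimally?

5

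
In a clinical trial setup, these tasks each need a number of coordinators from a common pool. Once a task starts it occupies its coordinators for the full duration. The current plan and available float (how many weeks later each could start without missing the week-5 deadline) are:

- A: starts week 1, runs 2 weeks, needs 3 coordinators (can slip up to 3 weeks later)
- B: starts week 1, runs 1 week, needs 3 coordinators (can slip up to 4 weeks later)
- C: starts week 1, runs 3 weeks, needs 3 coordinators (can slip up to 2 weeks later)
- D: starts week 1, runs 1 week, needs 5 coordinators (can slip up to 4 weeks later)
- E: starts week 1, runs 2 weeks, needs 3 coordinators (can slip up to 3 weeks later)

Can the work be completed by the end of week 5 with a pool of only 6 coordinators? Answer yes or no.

Schedule A@1, B@1, C@2, D@5, E@3: w1:6  w2:6  w3:6  w4:6  w5:5 — peak 6 ≤ 6.

yes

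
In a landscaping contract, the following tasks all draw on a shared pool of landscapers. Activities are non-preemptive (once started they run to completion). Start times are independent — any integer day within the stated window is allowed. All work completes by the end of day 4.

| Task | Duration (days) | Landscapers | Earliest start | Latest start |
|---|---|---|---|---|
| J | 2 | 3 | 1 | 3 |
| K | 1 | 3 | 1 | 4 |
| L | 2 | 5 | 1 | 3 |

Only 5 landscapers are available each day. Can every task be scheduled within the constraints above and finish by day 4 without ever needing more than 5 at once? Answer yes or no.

no

The minimum achievable peak is 6; 5 < 6, so no feasible schedule stays within the cap.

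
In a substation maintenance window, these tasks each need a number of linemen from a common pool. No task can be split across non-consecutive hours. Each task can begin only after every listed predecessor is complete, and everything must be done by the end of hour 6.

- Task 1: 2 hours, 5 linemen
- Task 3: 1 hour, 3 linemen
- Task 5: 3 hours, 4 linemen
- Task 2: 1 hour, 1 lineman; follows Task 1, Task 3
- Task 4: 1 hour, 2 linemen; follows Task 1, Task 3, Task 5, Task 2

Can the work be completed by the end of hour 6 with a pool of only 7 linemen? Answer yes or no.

yes

Schedule Task 1@1, Task 3@3, Task 5@3, Task 2@4, Task 4@6: h1:5  h2:5  h3:7  h4:5  h5:4  h6:2 — peak 7 ≤ 7.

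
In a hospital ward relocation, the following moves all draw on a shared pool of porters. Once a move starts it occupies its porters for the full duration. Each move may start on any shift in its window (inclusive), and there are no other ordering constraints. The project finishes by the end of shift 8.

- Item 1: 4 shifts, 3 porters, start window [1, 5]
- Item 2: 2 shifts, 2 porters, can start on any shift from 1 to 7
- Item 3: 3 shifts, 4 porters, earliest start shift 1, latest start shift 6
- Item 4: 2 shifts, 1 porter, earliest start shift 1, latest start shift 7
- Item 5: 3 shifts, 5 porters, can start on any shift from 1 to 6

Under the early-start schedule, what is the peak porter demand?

Early-start schedule: Item 1@1, Item 2@1, Item 3@1, Item 4@1, Item 5@1.
Load per shift: shift 1: 15, shift 2: 15, shift 3: 12, shift 4: 3, shift 5: 0, shift 6: 0, shift 7: 0, shift 8: 0.
Peak is 15.

15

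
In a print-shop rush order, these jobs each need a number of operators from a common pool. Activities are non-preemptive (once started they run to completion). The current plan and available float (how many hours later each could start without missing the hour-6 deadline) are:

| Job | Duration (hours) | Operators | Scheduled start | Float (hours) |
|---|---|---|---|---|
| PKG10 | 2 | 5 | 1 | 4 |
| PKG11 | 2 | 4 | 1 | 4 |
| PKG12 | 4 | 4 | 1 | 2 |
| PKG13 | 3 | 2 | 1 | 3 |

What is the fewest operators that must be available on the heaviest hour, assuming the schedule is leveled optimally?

Early-start (PKG10@1, PKG11@1, PKG12@1, PKG13@1) gives peak 15: h1:15  h2:15  h3:6  h4:4  h5:0  h6:0.
Shift PKG11→4, PKG12→3.
Schedule PKG10@1, PKG11@4, PKG12@3, PKG13@1: h1:7  h2:7  h3:6  h4:8  h5:8  h6:4 — peak 8.

8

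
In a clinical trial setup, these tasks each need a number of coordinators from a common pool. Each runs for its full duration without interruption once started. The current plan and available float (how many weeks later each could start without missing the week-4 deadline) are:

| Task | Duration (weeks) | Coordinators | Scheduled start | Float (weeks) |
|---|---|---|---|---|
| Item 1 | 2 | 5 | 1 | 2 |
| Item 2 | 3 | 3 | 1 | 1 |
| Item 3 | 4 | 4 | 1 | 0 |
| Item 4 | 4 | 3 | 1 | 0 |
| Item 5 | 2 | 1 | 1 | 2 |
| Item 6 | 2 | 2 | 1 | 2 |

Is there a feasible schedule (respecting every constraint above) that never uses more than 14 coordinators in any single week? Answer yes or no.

no

The minimum achievable peak is 15; 14 < 15, so no feasible schedule stays within the cap.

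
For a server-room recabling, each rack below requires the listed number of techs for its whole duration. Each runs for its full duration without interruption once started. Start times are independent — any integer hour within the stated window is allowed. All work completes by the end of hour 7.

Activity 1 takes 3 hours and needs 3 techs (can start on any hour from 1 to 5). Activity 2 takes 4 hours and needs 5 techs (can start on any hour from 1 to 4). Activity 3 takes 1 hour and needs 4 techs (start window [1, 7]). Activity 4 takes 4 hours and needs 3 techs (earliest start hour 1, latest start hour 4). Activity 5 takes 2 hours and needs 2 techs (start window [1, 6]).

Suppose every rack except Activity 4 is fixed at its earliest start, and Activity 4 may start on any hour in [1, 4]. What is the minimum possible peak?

14

Activity 4@1: h1:17  h2:13  h3:11  h4:8  h5:0  h6:0  h7:0 → peak 17
Activity 4@2: h1:14  h2:13  h3:11  h4:8  h5:3  h6:0  h7:0 → peak 14
Activity 4@3: h1:14  h2:10  h3:11  h4:8  h5:3  h6:3  h7:0 → peak 14
Activity 4@4: h1:14  h2:10  h3:8  h4:8  h5:3  h6:3  h7:3 → peak 14
Best is Activity 4@2, peak 14.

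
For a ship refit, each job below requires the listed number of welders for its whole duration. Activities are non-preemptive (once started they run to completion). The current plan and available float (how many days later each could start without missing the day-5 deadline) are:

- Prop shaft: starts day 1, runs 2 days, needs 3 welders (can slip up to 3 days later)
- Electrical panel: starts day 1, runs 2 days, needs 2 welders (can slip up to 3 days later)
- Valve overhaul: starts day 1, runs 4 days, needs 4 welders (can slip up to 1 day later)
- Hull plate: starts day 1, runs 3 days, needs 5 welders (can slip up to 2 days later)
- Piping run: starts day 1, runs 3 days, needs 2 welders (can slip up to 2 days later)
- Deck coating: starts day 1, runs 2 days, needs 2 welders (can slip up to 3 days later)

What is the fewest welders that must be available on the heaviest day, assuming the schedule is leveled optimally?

11

Early-start (Prop shaft@1, Electrical panel@1, Valve overhaul@1, Hull plate@1, Piping run@1, Deck coating@1) gives peak 18: d1:18  d2:18  d3:11  d4:4  d5:0.
Shift Hull plate→3, Deck coating→4.
Schedule Prop shaft@1, Electrical panel@1, Valve overhaul@1, Hull plate@3, Piping run@1, Deck coating@4: d1:11  d2:11  d3:11  d4:11  d5:7 — peak 11.
Total welder-days = 51 over 5 days ⇒ peak ≥ ⌈51/5⌉ = 11, so 11 is optimal.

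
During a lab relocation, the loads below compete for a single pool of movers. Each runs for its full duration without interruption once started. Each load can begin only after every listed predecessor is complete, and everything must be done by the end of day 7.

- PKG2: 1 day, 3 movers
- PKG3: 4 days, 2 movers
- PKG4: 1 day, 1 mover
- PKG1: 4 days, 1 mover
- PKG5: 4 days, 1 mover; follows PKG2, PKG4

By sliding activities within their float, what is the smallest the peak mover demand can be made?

Early-start (PKG2@1, PKG3@1, PKG4@1, PKG1@1, PKG5@2) gives peak 7: d1:7  d2:4  d3:4  d4:4  d5:1  d6:0  d7:0.
Shift PKG3→2, PKG1→2.
Schedule PKG2@1, PKG3@2, PKG4@1, PKG1@2, PKG5@2: d1:4  d2:4  d3:4  d4:4  d5:4  d6:0  d7:0 — peak 4.

4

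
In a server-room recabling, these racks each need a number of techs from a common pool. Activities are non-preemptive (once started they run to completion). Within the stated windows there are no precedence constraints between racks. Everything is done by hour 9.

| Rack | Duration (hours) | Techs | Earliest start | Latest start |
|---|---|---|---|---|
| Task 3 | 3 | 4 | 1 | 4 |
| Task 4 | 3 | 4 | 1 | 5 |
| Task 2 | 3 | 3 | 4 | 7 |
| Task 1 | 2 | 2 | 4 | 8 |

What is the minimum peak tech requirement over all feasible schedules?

5

Early-start (Task 3@1, Task 4@1, Task 2@4, Task 1@4) gives peak 8: h1:8  h2:8  h3:8  h4:5  h5:5  h6:3  h7:0  h8:0  h9:0.
Shift Task 4→4, Task 2→7, Task 1→7.
Schedule Task 3@1, Task 4@4, Task 2@7, Task 1@7: h1:4  h2:4  h3:4  h4:4  h5:4  h6:4  h7:5  h8:5  h9:3 — peak 5.
Total tech-hours = 37 over 9 hours ⇒ peak ≥ ⌈37/9⌉ = 5, so 5 is optimal.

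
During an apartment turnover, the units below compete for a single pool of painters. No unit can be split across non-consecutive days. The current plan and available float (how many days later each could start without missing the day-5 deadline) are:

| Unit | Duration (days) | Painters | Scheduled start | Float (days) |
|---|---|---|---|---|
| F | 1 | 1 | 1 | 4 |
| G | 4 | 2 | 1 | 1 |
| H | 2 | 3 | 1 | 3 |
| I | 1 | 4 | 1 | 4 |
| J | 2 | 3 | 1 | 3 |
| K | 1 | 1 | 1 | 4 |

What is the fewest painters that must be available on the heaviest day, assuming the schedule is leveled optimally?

6

Early-start (F@1, G@1, H@1, I@1, J@1, K@1) gives peak 14: d1:14  d2:8  d3:2  d4:2  d5:0.
Shift I→3, J→4, K→2.
Schedule F@1, G@1, H@1, I@3, J@4, K@2: d1:6  d2:6  d3:6  d4:5  d5:3 — peak 6.
Total painter-days = 26 over 5 days ⇒ peak ≥ ⌈26/5⌉ = 6, so 6 is optimal.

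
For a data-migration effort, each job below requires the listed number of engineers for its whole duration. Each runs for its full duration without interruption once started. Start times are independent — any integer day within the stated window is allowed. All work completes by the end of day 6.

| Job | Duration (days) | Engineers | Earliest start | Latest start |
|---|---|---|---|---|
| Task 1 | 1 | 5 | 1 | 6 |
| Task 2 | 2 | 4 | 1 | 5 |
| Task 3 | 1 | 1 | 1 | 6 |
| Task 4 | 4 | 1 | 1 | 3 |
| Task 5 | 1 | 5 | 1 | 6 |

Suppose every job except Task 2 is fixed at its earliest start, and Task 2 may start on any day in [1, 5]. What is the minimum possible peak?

12

Task 2@1: d1:16  d2:5  d3:1  d4:1  d5:0  d6:0 → peak 16
Task 2@2: d1:12  d2:5  d3:5  d4:1  d5:0  d6:0 → peak 12
Task 2@3: d1:12  d2:1  d3:5  d4:5  d5:0  d6:0 → peak 12
Task 2@4: d1:12  d2:1  d3:1  d4:5  d5:4  d6:0 → peak 12
Task 2@5: d1:12  d2:1  d3:1  d4:1  d5:4  d6:4 → peak 12
Best is Task 2@2, peak 12.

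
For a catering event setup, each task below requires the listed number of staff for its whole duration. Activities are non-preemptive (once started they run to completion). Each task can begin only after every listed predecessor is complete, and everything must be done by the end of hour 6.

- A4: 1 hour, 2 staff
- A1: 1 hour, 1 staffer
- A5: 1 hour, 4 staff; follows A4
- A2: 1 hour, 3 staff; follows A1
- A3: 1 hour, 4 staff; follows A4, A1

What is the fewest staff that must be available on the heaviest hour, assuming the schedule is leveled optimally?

Early-start (A4@1, A1@1, A5@2, A2@2, A3@2) gives peak 11: h1:3  h2:11  h3:0  h4:0  h5:0  h6:0.
Shift A2→3, A3→4.
Schedule A4@1, A1@1, A5@2, A2@3, A3@4: h1:3  h2:4  h3:3  h4:4  h5:0  h6:0 — peak 4.

4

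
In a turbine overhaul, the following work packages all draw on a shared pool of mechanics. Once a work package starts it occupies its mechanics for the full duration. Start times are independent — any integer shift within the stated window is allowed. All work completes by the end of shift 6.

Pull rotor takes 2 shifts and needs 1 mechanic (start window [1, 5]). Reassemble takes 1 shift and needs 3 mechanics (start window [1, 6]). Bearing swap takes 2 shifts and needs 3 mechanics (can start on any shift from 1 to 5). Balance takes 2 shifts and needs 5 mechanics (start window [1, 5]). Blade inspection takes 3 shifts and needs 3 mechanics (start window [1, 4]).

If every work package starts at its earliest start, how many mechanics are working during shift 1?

At early start, shift 1 has: Pull rotor, Reassemble, Bearing swap, Balance, Blade inspection.
Demand: 1 + 3 + 3 + 5 + 3 = 15.

15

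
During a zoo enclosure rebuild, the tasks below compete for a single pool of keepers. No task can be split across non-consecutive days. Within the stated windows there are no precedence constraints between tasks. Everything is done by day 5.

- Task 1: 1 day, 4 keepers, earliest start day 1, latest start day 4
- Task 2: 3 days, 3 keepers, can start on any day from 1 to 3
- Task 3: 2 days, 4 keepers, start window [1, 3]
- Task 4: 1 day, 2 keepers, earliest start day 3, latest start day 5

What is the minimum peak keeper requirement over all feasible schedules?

Early-start (Task 1@1, Task 2@1, Task 3@1, Task 4@3) gives peak 11: d1:11  d2:7  d3:5  d4:0  d5:0.
Shift Task 3→2, Task 4→4.
Schedule Task 1@1, Task 2@1, Task 3@2, Task 4@4: d1:7  d2:7  d3:7  d4:2  d5:0 — peak 7.

7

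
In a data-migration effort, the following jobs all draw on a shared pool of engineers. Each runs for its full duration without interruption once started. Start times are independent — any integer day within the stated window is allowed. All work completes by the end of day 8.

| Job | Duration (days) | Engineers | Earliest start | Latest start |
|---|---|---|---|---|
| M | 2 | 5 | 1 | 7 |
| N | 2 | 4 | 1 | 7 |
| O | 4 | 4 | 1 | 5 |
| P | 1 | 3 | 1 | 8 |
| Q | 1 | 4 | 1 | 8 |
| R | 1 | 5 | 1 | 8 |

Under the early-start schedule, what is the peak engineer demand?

Early-start schedule: M@1, N@1, O@1, P@1, Q@1, R@1.
Load per day: day 1: 25, day 2: 13, day 3: 4, day 4: 4, day 5: 0, day 6: 0, day 7: 0, day 8: 0.
Peak is 25.

25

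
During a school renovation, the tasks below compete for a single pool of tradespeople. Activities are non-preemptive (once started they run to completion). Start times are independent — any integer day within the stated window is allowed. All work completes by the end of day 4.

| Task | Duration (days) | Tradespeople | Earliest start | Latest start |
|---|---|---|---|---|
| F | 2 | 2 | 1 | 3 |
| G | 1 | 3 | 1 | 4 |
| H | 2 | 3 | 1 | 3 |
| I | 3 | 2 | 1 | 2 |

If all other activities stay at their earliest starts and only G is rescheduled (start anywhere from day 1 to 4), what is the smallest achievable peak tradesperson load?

7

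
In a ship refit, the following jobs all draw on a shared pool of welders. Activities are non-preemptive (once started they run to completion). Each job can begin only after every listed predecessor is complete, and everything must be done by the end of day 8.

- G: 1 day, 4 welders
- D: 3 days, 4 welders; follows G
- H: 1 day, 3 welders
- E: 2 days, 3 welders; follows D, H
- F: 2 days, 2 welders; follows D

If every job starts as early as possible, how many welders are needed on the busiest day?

Early-start schedule: G@1, D@2, H@1, E@5, F@5.
Load per day: day 1: 7, day 2: 4, day 3: 4, day 4: 4, day 5: 5, day 6: 5, day 7: 0, day 8: 0.
Peak is 7.

7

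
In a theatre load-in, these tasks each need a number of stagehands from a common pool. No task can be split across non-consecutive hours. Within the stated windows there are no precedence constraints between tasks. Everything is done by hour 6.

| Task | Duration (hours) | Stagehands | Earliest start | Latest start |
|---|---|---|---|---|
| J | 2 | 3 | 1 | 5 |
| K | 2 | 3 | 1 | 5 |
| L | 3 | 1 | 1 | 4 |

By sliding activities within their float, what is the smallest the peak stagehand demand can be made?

4

Early-start (J@1, K@1, L@1) gives peak 7: h1:7  h2:7  h3:1  h4:0  h5:0  h6:0.
Shift K→3.
Schedule J@1, K@3, L@1: h1:4  h2:4  h3:4  h4:3  h5:0  h6:0 — peak 4.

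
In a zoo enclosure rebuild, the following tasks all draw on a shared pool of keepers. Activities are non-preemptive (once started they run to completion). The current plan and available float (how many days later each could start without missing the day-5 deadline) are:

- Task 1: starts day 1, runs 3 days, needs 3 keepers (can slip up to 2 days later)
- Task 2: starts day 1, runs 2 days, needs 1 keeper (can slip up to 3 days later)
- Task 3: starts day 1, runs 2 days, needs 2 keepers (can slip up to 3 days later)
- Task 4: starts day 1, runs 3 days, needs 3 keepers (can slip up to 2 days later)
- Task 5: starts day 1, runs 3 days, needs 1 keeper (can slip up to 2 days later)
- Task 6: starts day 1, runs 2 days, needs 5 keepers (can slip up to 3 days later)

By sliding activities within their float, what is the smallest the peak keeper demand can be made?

8

Early-start (Task 1@1, Task 2@1, Task 3@1, Task 4@1, Task 5@1, Task 6@1) gives peak 15: d1:15  d2:15  d3:7  d4:0  d5:0.
Shift Task 4→3, Task 6→4.
Schedule Task 1@1, Task 2@1, Task 3@1, Task 4@3, Task 5@1, Task 6@4: d1:7  d2:7  d3:7  d4:8  d5:8 — peak 8.
Total keeper-days = 37 over 5 days ⇒ peak ≥ ⌈37/5⌉ = 8, so 8 is optimal.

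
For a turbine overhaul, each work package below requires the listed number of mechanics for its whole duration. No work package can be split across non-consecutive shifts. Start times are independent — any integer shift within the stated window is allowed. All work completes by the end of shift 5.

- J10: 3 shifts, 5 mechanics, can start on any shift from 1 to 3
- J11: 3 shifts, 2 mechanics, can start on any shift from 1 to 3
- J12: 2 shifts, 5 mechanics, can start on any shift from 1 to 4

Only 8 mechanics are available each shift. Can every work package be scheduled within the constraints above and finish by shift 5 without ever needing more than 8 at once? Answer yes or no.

Schedule J10@1, J11@1, J12@4: s1:7  s2:7  s3:7  s4:5  s5:5 — peak 7 ≤ 8.

yes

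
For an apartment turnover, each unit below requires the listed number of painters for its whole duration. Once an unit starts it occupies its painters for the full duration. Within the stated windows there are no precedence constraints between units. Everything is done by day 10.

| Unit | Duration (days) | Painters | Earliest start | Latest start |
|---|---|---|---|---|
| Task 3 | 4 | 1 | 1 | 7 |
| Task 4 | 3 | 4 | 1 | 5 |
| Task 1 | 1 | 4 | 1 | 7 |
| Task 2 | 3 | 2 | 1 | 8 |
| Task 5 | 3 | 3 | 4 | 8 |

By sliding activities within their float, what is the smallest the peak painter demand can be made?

Early-start (Task 3@1, Task 4@1, Task 1@1, Task 2@1, Task 5@4) gives peak 11: d1:11  d2:7  d3:7  d4:4  d5:3  d6:3  d7:0  d8:0  d9:0  d10:0.
Shift Task 3→5, Task 1→4, Task 2→5, Task 5→8.
Schedule Task 3@5, Task 4@1, Task 1@4, Task 2@5, Task 5@8: d1:4  d2:4  d3:4  d4:4  d5:3  d6:3  d7:3  d8:4  d9:3  d10:3 — peak 4.
Total painter-days = 35 over 10 days ⇒ peak ≥ ⌈35/10⌉ = 4, so 4 is optimal.

4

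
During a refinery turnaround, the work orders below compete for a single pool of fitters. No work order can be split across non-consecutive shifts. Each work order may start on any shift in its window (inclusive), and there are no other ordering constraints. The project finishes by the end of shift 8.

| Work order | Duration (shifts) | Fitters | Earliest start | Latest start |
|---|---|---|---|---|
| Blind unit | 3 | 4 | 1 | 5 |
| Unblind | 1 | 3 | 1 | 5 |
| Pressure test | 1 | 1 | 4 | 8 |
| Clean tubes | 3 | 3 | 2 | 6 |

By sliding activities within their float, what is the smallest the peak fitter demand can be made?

4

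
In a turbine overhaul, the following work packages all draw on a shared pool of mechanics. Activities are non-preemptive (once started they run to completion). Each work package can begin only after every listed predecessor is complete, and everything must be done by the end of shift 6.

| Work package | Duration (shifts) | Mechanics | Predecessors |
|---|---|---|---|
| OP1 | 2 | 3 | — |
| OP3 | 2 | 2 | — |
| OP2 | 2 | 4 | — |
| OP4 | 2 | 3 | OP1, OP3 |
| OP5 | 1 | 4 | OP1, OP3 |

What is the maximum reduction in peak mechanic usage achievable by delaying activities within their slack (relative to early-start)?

Early-start peak: s1:9  s2:9  s3:7  s4:3  s5:0  s6:0 ⇒ 9.
Leveled (OP1@1, OP3@1, OP2@3, OP4@3, OP5@5): s1:5  s2:5  s3:7  s4:7  s5:4  s6:0 ⇒ 7.
Reduction 9 − 7 = 2.

2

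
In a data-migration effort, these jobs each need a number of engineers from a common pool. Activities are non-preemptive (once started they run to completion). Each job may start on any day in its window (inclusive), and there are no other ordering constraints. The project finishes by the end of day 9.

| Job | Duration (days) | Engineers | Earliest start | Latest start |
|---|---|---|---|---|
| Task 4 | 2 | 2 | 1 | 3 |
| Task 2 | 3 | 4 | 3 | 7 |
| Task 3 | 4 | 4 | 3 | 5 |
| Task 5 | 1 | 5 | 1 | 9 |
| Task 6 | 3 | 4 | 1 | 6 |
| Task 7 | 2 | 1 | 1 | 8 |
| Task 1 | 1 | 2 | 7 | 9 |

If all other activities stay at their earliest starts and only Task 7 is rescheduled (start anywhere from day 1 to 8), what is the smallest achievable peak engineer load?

12

Task 7@1: d1:12  d2:7  d3:12  d4:8  d5:8  d6:4  d7:2  d8:0  d9:0 → peak 12
Task 7@2: d1:11  d2:7  d3:13  d4:8  d5:8  d6:4  d7:2  d8:0  d9:0 → peak 13
Task 7@3: d1:11  d2:6  d3:13  d4:9  d5:8  d6:4  d7:2  d8:0  d9:0 → peak 13
Task 7@4: d1:11  d2:6  d3:12  d4:9  d5:9  d6:4  d7:2  d8:0  d9:0 → peak 12
Task 7@5: d1:11  d2:6  d3:12  d4:8  d5:9  d6:5  d7:2  d8:0  d9:0 → peak 12
Task 7@6: d1:11  d2:6  d3:12  d4:8  d5:8  d6:5  d7:3  d8:0  d9:0 → peak 12
Task 7@7: d1:11  d2:6  d3:12  d4:8  d5:8  d6:4  d7:3  d8:1  d9:0 → peak 12
Task 7@8: d1:11  d2:6  d3:12  d4:8  d5:8  d6:4  d7:2  d8:1  d9:1 → peak 12
Best is Task 7@1, peak 12.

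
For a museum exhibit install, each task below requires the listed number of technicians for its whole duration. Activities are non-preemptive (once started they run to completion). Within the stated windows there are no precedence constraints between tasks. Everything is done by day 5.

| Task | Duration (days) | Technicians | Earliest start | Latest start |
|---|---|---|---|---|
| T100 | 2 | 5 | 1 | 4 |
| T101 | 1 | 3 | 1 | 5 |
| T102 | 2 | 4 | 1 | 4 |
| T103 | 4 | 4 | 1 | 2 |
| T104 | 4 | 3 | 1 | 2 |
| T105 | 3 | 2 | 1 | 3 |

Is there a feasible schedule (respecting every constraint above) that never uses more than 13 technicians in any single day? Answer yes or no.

Schedule T100@1, T101@1, T102@3, T103@1, T104@2, T105@3: d1:12  d2:12  d3:13  d4:13  d5:5 — peak 13 ≤ 13.

yes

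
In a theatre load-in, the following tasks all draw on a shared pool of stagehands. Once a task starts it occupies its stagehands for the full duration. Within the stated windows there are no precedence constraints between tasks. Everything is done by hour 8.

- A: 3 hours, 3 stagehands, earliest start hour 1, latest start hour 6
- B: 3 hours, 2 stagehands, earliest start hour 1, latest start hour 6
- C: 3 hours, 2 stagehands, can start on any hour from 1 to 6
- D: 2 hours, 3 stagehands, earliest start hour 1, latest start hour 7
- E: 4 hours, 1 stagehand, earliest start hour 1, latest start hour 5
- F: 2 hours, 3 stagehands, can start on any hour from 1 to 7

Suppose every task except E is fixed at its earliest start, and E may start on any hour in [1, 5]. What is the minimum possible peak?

E@1: h1:14  h2:14  h3:8  h4:1  h5:0  h6:0  h7:0  h8:0 → peak 14
E@2: h1:13  h2:14  h3:8  h4:1  h5:1  h6:0  h7:0  h8:0 → peak 14
E@3: h1:13  h2:13  h3:8  h4:1  h5:1  h6:1  h7:0  h8:0 → peak 13
E@4: h1:13  h2:13  h3:7  h4:1  h5:1  h6:1  h7:1  h8:0 → peak 13
E@5: h1:13  h2:13  h3:7  h4:0  h5:1  h6:1  h7:1  h8:1 → peak 13
Best is E@3, peak 13.

13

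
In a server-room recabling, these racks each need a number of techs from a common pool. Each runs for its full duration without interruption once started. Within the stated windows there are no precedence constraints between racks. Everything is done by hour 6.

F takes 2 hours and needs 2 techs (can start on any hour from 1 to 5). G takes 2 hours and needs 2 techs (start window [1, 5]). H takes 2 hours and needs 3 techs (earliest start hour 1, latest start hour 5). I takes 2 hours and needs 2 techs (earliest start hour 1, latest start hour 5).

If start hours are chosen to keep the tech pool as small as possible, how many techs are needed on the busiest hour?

4

Early-start (F@1, G@1, H@1, I@1) gives peak 9: h1:9  h2:9  h3:0  h4:0  h5:0  h6:0.
Shift H→3, I→5.
Schedule F@1, G@1, H@3, I@5: h1:4  h2:4  h3:3  h4:3  h5:2  h6:2 — peak 4.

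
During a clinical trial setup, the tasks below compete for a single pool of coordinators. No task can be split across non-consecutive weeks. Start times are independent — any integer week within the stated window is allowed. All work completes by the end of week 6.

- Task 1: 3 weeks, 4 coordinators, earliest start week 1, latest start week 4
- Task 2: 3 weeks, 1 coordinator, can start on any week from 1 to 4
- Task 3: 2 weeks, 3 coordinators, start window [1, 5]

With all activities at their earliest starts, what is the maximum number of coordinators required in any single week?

8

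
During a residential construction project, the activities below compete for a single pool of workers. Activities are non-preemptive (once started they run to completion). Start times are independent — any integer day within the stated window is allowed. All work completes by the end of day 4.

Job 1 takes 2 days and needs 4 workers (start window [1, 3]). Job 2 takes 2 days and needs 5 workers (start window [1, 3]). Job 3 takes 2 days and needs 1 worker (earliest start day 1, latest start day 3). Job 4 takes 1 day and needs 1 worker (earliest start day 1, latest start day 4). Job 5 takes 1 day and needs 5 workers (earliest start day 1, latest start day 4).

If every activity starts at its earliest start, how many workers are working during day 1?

At early start, day 1 has: Job 1, Job 2, Job 3, Job 4, Job 5.
Demand: 4 + 5 + 1 + 1 + 5 = 16.

16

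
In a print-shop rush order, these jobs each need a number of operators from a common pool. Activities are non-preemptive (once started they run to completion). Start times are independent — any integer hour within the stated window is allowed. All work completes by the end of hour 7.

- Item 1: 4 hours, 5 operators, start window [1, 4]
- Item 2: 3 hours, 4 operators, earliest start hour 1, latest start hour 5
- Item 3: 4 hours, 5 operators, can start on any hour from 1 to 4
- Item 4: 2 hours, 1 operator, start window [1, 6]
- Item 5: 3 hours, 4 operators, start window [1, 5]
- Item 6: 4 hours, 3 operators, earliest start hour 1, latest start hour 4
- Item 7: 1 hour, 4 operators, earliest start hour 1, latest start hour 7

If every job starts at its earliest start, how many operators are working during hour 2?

22

At early start, hour 2 has: Item 1, Item 2, Item 3, Item 4, Item 5, Item 6.
Demand: 5 + 4 + 5 + 1 + 4 + 3 = 22.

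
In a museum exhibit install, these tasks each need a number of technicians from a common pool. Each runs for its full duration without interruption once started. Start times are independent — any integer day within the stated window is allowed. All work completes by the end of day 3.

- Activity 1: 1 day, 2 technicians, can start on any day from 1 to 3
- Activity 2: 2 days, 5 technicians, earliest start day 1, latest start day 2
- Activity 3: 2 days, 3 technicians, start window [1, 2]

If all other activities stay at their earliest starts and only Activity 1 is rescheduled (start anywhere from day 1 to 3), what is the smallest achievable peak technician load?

Activity 1@1: d1:10  d2:8  d3:0 → peak 10
Activity 1@2: d1:8  d2:10  d3:0 → peak 10
Activity 1@3: d1:8  d2:8  d3:2 → peak 8
Best is Activity 1@3, peak 8.

8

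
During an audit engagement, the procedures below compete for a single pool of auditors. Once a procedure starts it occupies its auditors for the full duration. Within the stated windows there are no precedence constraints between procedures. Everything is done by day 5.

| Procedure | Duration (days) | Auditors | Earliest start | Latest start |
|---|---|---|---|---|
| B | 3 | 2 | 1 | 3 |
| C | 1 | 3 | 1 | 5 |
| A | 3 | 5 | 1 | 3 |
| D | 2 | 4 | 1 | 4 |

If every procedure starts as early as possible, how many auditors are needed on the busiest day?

14

Early-start schedule: B@1, C@1, A@1, D@1.
Load per day: day 1: 14, day 2: 11, day 3: 7, day 4: 0, day 5: 0.
Peak is 14.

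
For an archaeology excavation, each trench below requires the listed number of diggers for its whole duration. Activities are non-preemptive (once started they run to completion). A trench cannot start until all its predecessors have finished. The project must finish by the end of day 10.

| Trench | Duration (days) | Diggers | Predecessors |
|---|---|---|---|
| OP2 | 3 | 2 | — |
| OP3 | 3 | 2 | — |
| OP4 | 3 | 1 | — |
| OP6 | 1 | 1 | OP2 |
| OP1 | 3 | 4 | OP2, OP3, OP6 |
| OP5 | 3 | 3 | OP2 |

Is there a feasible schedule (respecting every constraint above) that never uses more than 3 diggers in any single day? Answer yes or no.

Total digger-days = 37; over 10 days the average is 37/10 > 3, so some day must exceed 3.

no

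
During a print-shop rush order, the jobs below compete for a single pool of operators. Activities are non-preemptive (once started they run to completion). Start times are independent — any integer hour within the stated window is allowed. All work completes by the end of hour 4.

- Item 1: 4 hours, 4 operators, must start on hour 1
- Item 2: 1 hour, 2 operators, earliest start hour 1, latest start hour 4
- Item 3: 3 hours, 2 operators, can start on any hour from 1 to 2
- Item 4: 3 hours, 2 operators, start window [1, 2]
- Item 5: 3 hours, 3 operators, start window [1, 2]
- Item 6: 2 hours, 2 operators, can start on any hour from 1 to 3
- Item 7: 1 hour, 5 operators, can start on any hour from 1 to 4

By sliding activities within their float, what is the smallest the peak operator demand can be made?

13

Early-start (Item 1@1, Item 2@1, Item 3@1, Item 4@1, Item 5@1, Item 6@1, Item 7@1) gives peak 20: h1:20  h2:13  h3:11  h4:4.
Shift Item 6→2, Item 7→4.
Schedule Item 1@1, Item 2@1, Item 3@1, Item 4@1, Item 5@1, Item 6@2, Item 7@4: h1:13  h2:13  h3:13  h4:9 — peak 13.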